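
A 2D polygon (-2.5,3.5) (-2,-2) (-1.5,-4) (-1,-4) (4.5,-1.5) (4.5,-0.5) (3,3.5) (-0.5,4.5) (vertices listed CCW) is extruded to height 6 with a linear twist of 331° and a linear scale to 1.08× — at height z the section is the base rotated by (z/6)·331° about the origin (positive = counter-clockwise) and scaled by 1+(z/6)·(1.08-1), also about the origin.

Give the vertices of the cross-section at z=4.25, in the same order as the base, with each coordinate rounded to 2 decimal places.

t = z/height = 4.25/6 = 0.708333
s = 1 + (scale-1)·z/height = 1 + (1.08-1)·4.25/6 = 1.056667
θ = twist·z/height = 331°·4.25/6 = 234.4583° = 4.092070 rad
cos θ = -0.581295, sin θ = -0.813693 (intermediates below are computed at full precision and shown rounded to 5 d.p.)
v1: (-2.5,3.5) → rotate → (4.30116,-0.00030) → ×s → (4.54490,-0.00032) → (4.54,0.00)
v2: (-2,-2) → rotate → (-0.46480,2.78998) → ×s → (-0.49113,2.94807) → (-0.49,2.95)
v3: (-1.5,-4) → rotate → (-2.38283,3.54572) → ×s → (-2.51786,3.74664) → (-2.52,3.75)
v4: (-1,-4) → rotate → (-2.67348,3.13887) → ×s → (-2.82497,3.31674) → (-2.82,3.32)
v5: (4.5,-1.5) → rotate → (-3.83637,-2.78968) → ×s → (-4.05376,-2.94776) → (-4.05,-2.95)
v6: (4.5,-0.5) → rotate → (-3.02267,-3.37097) → ×s → (-3.19396,-3.56199) → (-3.19,-3.56)
v7: (3,3.5) → rotate → (1.10404,-4.47561) → ×s → (1.16660,-4.72923) → (1.17,-4.73)
v8: (-0.5,4.5) → rotate → (3.95227,-2.20898) → ×s → (4.17623,-2.33416) → (4.18,-2.33)

Cross-section at z=4.25: (4.54,0.00) (-0.49,2.95) (-2.52,3.75) (-2.82,3.32) (-4.05,-2.95) (-3.19,-3.56) (1.17,-4.73) (4.18,-2.33)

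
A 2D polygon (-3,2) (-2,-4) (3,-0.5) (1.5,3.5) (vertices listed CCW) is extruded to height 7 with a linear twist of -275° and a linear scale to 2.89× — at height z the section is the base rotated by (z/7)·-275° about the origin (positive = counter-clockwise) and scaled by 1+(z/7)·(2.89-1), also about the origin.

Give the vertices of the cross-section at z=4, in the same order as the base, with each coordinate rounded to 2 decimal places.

t = z/height = 4/7 = 0.571429
s = 1 + (scale-1)·z/height = 1 + (2.89-1)·4/7 = 2.080000
θ = twist·z/height = -275°·4/7 = -157.1429° = -2.742660 rad
cos θ = -0.921476, sin θ = -0.388435 (intermediates below are computed at full precision and shown rounded to 5 d.p.)
v1: (-3,2) → rotate → (3.54130,-0.67765) → ×s → (7.36590,-1.40951) → (7.37,-1.41)
v2: (-2,-4) → rotate → (0.28921,4.46277) → ×s → (0.60156,9.28257) → (0.60,9.28)
v3: (3,-0.5) → rotate → (-2.95865,-0.70457) → ×s → (-6.15398,-1.46550) → (-6.15,-1.47)
v4: (1.5,3.5) → rotate → (-0.02269,-3.80782) → ×s → (-0.04720,-7.92026) → (-0.05,-7.92)

Cross-section at z=4: (7.37,-1.41) (0.60,9.28) (-6.15,-1.47) (-0.05,-7.92)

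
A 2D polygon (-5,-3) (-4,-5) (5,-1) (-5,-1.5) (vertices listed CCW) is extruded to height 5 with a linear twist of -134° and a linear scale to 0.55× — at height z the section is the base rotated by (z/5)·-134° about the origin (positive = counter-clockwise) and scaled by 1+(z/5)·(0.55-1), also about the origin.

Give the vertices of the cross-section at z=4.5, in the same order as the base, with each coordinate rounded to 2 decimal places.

t = z/height = 4.5/5 = 0.9
s = 1 + (scale-1)·z/height = 1 + (0.55-1)·4.5/5 = 0.595000
θ = twist·z/height = -134°·4.5/5 = -120.6000° = -2.104867 rad
cos θ = -0.509041, sin θ = -0.860742 (intermediates below are computed at full precision and shown rounded to 5 d.p.)
v1: (-5,-3) → rotate → (-0.03702,5.83083) → ×s → (-0.02203,3.46935) → (-0.02,3.47)
v2: (-4,-5) → rotate → (-2.26754,5.98818) → ×s → (-1.34919,3.56296) → (-1.35,3.56)
v3: (5,-1) → rotate → (-3.40595,-3.79467) → ×s → (-2.02654,-2.25783) → (-2.03,-2.26)
v4: (-5,-1.5) → rotate → (1.25409,5.06727) → ×s → (0.74619,3.01503) → (0.75,3.02)

Cross-section at z=4.5: (-0.02,3.47) (-1.35,3.56) (-2.03,-2.26) (0.75,3.02)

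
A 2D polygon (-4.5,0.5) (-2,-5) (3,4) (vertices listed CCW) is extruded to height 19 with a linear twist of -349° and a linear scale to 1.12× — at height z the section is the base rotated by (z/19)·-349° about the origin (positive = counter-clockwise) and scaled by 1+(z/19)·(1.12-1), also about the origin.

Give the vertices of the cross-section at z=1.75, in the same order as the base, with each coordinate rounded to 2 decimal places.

Cross-section at z=1.75: (-3.58,2.85) (-4.40,-3.20) (4.72,1.81)

t = z/height = 1.75/19 = 0.0921053
s = 1 + (scale-1)·z/height = 1 + (1.12-1)·1.75/19 = 1.011053
θ = twist·z/height = -349°·1.75/19 = -32.1447° = -0.561031 rad
cos θ = 0.846707, sin θ = -0.532060 (intermediates below are computed at full precision and shown rounded to 5 d.p.)
v1: (-4.5,0.5) → rotate → (-3.54415,2.81762) → ×s → (-3.58332,2.84876) → (-3.58,2.85)
v2: (-2,-5) → rotate → (-4.35371,-3.16941) → ×s → (-4.40183,-3.20444) → (-4.40,-3.20)
v3: (3,4) → rotate → (4.66836,1.79065) → ×s → (4.71996,1.81044) → (4.72,1.81)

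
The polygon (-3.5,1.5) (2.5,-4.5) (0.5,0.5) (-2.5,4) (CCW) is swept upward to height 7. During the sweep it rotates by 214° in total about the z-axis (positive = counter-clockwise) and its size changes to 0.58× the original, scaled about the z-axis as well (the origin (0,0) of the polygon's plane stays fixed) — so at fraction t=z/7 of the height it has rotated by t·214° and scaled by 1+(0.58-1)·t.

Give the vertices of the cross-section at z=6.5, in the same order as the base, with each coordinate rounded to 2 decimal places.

t = z/height = 6.5/7 = 0.928571
s = 1 + (scale-1)·z/height = 1 + (0.58-1)·6.5/7 = 0.610000
θ = twist·z/height = 214°·6.5/7 = 198.7143° = 3.468219 rad
cos θ = -0.947130, sin θ = -0.320849 (intermediates below are computed at full precision and shown rounded to 5 d.p.)
v1: (-3.5,1.5) → rotate → (3.79623,-0.29772) → ×s → (2.31570,-0.18161) → (2.32,-0.18)
v2: (2.5,-4.5) → rotate → (-3.81165,3.45996) → ×s → (-2.32510,2.11058) → (-2.33,2.11)
v3: (0.5,0.5) → rotate → (-0.31314,-0.63399) → ×s → (-0.19102,-0.38673) → (-0.19,-0.39)
v4: (-2.5,4) → rotate → (3.65122,-2.98640) → ×s → (2.22725,-1.82170) → (2.23,-1.82)

Cross-section at z=6.5: (2.32,-0.18) (-2.33,2.11) (-0.19,-0.39) (2.23,-1.82)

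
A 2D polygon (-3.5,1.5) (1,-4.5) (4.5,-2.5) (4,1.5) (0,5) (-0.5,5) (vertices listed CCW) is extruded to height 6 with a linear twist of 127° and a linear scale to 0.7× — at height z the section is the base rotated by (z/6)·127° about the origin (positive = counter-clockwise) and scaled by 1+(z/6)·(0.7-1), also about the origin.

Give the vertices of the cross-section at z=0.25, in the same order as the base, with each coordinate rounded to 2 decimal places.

t = z/height = 0.25/6 = 0.0416667
s = 1 + (scale-1)·z/height = 1 + (0.7-1)·0.25/6 = 0.987500
θ = twist·z/height = 127°·0.25/6 = 5.2917° = 0.092357 rad
cos θ = 0.995738, sin θ = 0.092226 (intermediates below are computed at full precision and shown rounded to 5 d.p.)
v1: (-3.5,1.5) → rotate → (-3.62342,1.17082) → ×s → (-3.57813,1.15618) → (-3.58,1.16)
v2: (1,-4.5) → rotate → (1.41075,-4.38860) → ×s → (1.39312,-4.33374) → (1.39,-4.33)
v3: (4.5,-2.5) → rotate → (4.71139,-2.07433) → ×s → (4.65249,-2.04840) → (4.65,-2.05)
v4: (4,1.5) → rotate → (3.84461,1.86251) → ×s → (3.79656,1.83923) → (3.80,1.84)
v5: (0,5) → rotate → (-0.46113,4.97869) → ×s → (-0.45536,4.91646) → (-0.46,4.92)
v6: (-0.5,5) → rotate → (-0.95900,4.93258) → ×s → (-0.94701,4.87092) → (-0.95,4.87)

Cross-section at z=0.25: (-3.58,1.16) (1.39,-4.33) (4.65,-2.05) (3.80,1.84) (-0.46,4.92) (-0.95,4.87)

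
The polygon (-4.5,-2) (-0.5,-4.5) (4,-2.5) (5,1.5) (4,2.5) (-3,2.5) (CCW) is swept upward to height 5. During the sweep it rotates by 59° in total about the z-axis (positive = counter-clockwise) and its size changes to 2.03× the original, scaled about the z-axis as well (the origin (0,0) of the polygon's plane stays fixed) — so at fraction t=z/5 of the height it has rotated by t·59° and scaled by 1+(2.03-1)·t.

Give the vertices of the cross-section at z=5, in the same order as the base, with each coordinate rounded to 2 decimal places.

Cross-section at z=5: (-1.22,-9.92) (7.31,-5.57) (8.53,4.35) (2.62,10.27) (-0.17,9.57) (-7.49,-2.61)

t = z/height = 5/5 = 1
s = 1 + (scale-1)·z/height = 1 + (2.03-1)·5/5 = 2.030000
θ = twist·z/height = 59°·5/5 = 59.0000° = 1.029744 rad
cos θ = 0.515038, sin θ = 0.857167 (intermediates below are computed at full precision and shown rounded to 5 d.p.)
v1: (-4.5,-2) → rotate → (-0.60334,-4.88733) → ×s → (-1.22477,-9.92128) → (-1.22,-9.92)
v2: (-0.5,-4.5) → rotate → (3.59973,-2.74625) → ×s → (7.30746,-5.57490) → (7.31,-5.57)
v3: (4,-2.5) → rotate → (4.20307,2.14107) → ×s → (8.53223,4.34638) → (8.53,4.35)
v4: (5,1.5) → rotate → (1.28944,5.05839) → ×s → (2.61756,10.26854) → (2.62,10.27)
v5: (4,2.5) → rotate → (-0.08277,4.71626) → ×s → (-0.16801,9.57402) → (-0.17,9.57)
v6: (-3,2.5) → rotate → (-3.68803,-1.28391) → ×s → (-7.48671,-2.60633) → (-7.49,-2.61)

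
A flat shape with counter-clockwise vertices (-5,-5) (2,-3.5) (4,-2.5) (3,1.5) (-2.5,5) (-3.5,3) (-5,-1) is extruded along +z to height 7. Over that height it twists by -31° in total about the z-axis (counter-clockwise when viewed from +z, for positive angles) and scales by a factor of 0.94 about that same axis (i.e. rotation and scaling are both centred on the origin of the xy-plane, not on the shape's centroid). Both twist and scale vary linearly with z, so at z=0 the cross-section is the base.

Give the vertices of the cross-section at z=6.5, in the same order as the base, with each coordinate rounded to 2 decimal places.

Cross-section at z=6.5: (-6.41,-1.86) (0.06,-3.81) (2.17,-3.89) (3.16,-0.12) (0.20,5.27) (-1.53,4.07) (-4.59,1.45)

t = z/height = 6.5/7 = 0.928571
s = 1 + (scale-1)·z/height = 1 + (0.94-1)·6.5/7 = 0.944286
θ = twist·z/height = -31°·6.5/7 = -28.7857° = -0.502405 rad
cos θ = 0.876427, sin θ = -0.481535 (intermediates below are computed at full precision and shown rounded to 5 d.p.)
v1: (-5,-5) → rotate → (-6.78981,-1.97446) → ×s → (-6.41152,-1.86445) → (-6.41,-1.86)
v2: (2,-3.5) → rotate → (0.06748,-4.03056) → ×s → (0.06372,-3.80600) → (0.06,-3.81)
v3: (4,-2.5) → rotate → (2.30187,-4.11721) → ×s → (2.17362,-3.88782) → (2.17,-3.89)
v4: (3,1.5) → rotate → (3.35158,-0.12997) → ×s → (3.16485,-0.12272) → (3.16,-0.12)
v5: (-2.5,5) → rotate → (0.21661,5.58597) → ×s → (0.20454,5.27475) → (0.20,5.27)
v6: (-3.5,3) → rotate → (-1.62289,4.31465) → ×s → (-1.53247,4.07427) → (-1.53,4.07)
v7: (-5,-1) → rotate → (-4.86367,1.53125) → ×s → (-4.59269,1.44594) → (-4.59,1.45)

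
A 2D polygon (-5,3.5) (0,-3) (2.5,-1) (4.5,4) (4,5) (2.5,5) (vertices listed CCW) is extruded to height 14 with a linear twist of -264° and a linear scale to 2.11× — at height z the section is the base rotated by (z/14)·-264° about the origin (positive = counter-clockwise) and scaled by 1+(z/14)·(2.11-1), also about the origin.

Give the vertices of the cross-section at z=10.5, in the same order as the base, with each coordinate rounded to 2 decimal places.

t = z/height = 10.5/14 = 0.75
s = 1 + (scale-1)·z/height = 1 + (2.11-1)·10.5/14 = 1.832500
θ = twist·z/height = -264°·10.5/14 = -198.0000° = -3.455752 rad
cos θ = -0.951057, sin θ = 0.309017 (intermediates below are computed at full precision and shown rounded to 5 d.p.)
v1: (-5,3.5) → rotate → (3.67372,-4.87378) → ×s → (6.73210,-8.93121) → (6.73,-8.93)
v2: (0,-3) → rotate → (0.92705,2.85317) → ×s → (1.69882,5.22843) → (1.70,5.23)
v3: (2.5,-1) → rotate → (-2.06862,1.72360) → ×s → (-3.79075,3.15850) → (-3.79,3.16)
v4: (4.5,4) → rotate → (-5.51582,-2.41365) → ×s → (-10.10774,-4.42301) → (-10.11,-4.42)
v5: (4,5) → rotate → (-5.34931,-3.51921) → ×s → (-9.80261,-6.44896) → (-9.80,-6.45)
v6: (2.5,5) → rotate → (-3.92273,-3.98274) → ×s → (-7.18840,-7.29837) → (-7.19,-7.30)

Cross-section at z=10.5: (6.73,-8.93) (1.70,5.23) (-3.79,3.16) (-10.11,-4.42) (-9.80,-6.45) (-7.19,-7.30)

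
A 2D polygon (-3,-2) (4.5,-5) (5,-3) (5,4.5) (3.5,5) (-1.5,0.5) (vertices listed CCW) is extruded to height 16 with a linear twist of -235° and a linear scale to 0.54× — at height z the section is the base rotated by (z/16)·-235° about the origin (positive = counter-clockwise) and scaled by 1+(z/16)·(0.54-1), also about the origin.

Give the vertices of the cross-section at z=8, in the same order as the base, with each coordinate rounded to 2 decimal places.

Cross-section at z=8: (-0.30,2.76) (-5.01,-1.30) (-3.83,-2.35) (1.30,-5.01) (2.17,-4.17) (0.87,0.85)

t = z/height = 8/16 = 0.5
s = 1 + (scale-1)·z/height = 1 + (0.54-1)·8/16 = 0.770000
θ = twist·z/height = -235°·8/16 = -117.5000° = -2.050762 rad
cos θ = -0.461749, sin θ = -0.887011 (intermediates below are computed at full precision and shown rounded to 5 d.p.)
v1: (-3,-2) → rotate → (-0.38878,3.58453) → ×s → (-0.29936,2.76009) → (-0.30,2.76)
v2: (4.5,-5) → rotate → (-6.51292,-1.68281) → ×s → (-5.01495,-1.29576) → (-5.01,-1.30)
v3: (5,-3) → rotate → (-4.96978,-3.04981) → ×s → (-3.82673,-2.34835) → (-3.83,-2.35)
v4: (5,4.5) → rotate → (1.68281,-6.51292) → ×s → (1.29576,-5.01495) → (1.30,-5.01)
v5: (3.5,5) → rotate → (2.81893,-5.41328) → ×s → (2.17058,-4.16823) → (2.17,-4.17)
v6: (-1.5,0.5) → rotate → (1.13613,1.09964) → ×s → (0.87482,0.84672) → (0.87,0.85)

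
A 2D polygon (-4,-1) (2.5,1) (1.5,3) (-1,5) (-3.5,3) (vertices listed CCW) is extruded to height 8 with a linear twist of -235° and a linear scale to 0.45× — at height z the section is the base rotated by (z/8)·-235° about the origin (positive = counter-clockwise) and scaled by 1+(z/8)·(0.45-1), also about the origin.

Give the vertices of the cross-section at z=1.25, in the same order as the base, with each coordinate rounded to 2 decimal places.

t = z/height = 1.25/8 = 0.15625
s = 1 + (scale-1)·z/height = 1 + (0.45-1)·1.25/8 = 0.914063
θ = twist·z/height = -235°·1.25/8 = -36.7188° = -0.640863 rad
cos θ = 0.801580, sin θ = -0.597887 (intermediates below are computed at full precision and shown rounded to 5 d.p.)
v1: (-4,-1) → rotate → (-3.80421,1.58997) → ×s → (-3.47728,1.45333) → (-3.48,1.45)
v2: (2.5,1) → rotate → (2.60184,-0.69314) → ×s → (2.37824,-0.63357) → (2.38,-0.63)
v3: (1.5,3) → rotate → (2.99603,1.50791) → ×s → (2.73856,1.37832) → (2.74,1.38)
v4: (-1,5) → rotate → (2.18786,4.60579) → ×s → (1.99984,4.20998) → (2.00,4.21)
v5: (-3.5,3) → rotate → (-1.01187,4.49735) → ×s → (-0.92491,4.11086) → (-0.92,4.11)

Cross-section at z=1.25: (-3.48,1.45) (2.38,-0.63) (2.74,1.38) (2.00,4.21) (-0.92,4.11)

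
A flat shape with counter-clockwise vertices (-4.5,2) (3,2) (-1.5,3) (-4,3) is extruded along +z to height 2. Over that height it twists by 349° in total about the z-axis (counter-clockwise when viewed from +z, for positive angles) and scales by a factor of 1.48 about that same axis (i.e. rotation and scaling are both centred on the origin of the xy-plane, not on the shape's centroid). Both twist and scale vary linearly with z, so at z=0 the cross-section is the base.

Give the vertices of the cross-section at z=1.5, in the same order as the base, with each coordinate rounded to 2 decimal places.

t = z/height = 1.5/2 = 0.75
s = 1 + (scale-1)·z/height = 1 + (1.48-1)·1.5/2 = 1.360000
θ = twist·z/height = 349°·1.5/2 = 261.7500° = 4.568399 rad
cos θ = -0.143493, sin θ = -0.989651 (intermediates below are computed at full precision and shown rounded to 5 d.p.)
v1: (-4.5,2) → rotate → (2.62502,4.16645) → ×s → (3.57003,5.66637) → (3.57,5.67)
v2: (3,2) → rotate → (1.54882,-3.25594) → ×s → (2.10640,-4.42808) → (2.11,-4.43)
v3: (-1.5,3) → rotate → (3.18419,1.05400) → ×s → (4.33050,1.43344) → (4.33,1.43)
v4: (-4,3) → rotate → (3.54292,3.52813) → ×s → (4.81838,4.79825) → (4.82,4.80)

Cross-section at z=1.5: (3.57,5.67) (2.11,-4.43) (4.33,1.43) (4.82,4.80)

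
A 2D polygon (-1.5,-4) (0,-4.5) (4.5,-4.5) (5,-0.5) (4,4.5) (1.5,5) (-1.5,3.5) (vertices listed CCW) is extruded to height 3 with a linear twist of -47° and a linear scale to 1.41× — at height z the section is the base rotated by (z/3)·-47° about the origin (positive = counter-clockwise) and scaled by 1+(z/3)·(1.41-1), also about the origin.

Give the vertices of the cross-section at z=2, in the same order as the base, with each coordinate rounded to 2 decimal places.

Cross-section at z=2: (-4.28,-3.36) (-2.98,-4.89) (1.91,-7.87) (5.11,-3.85) (7.33,2.25) (4.94,4.44) (0.69,4.80)

t = z/height = 2/3 = 0.666667
s = 1 + (scale-1)·z/height = 1 + (1.41-1)·2/3 = 1.273333
θ = twist·z/height = -47°·2/3 = -31.3333° = -0.546870 rad
cos θ = 0.854156, sin θ = -0.520016 (intermediates below are computed at full precision and shown rounded to 5 d.p.)
v1: (-1.5,-4) → rotate → (-3.36130,-2.63660) → ×s → (-4.28005,-3.35727) → (-4.28,-3.36)
v2: (0,-4.5) → rotate → (-2.34007,-3.84370) → ×s → (-2.97969,-4.89432) → (-2.98,-4.89)
v3: (4.5,-4.5) → rotate → (1.50363,-6.18378) → ×s → (1.91462,-7.87401) → (1.91,-7.87)
v4: (5,-0.5) → rotate → (4.01077,-3.02716) → ×s → (5.10705,-3.85458) → (5.11,-3.85)
v5: (4,4.5) → rotate → (5.75670,1.76364) → ×s → (7.33020,2.24570) → (7.33,2.25)
v6: (1.5,5) → rotate → (3.88132,3.49076) → ×s → (4.94221,4.44490) → (4.94,4.44)
v7: (-1.5,3.5) → rotate → (0.53882,3.76957) → ×s → (0.68610,4.79992) → (0.69,4.80)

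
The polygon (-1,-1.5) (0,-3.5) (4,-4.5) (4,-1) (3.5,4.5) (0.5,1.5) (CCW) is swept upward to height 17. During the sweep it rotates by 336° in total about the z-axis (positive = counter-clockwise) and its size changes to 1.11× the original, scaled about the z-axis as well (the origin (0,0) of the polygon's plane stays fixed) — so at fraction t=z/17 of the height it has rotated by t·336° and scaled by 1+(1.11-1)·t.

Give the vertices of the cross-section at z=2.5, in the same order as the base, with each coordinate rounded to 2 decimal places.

t = z/height = 2.5/17 = 0.147059
s = 1 + (scale-1)·z/height = 1 + (1.11-1)·2.5/17 = 1.016176
θ = twist·z/height = 336°·2.5/17 = 49.4118° = 0.862398 rad
cos θ = 0.650618, sin θ = 0.759405 (intermediates below are computed at full precision and shown rounded to 5 d.p.)
v1: (-1,-1.5) → rotate → (0.48849,-1.73533) → ×s → (0.49639,-1.76340) → (0.50,-1.76)
v2: (0,-3.5) → rotate → (2.65792,-2.27716) → ×s → (2.70091,-2.31400) → (2.70,-2.31)
v3: (4,-4.5) → rotate → (6.01980,0.10984) → ×s → (6.11717,0.11161) → (6.12,0.11)
v4: (4,-1) → rotate → (3.36188,2.38700) → ×s → (3.41626,2.42561) → (3.42,2.43)
v5: (3.5,4.5) → rotate → (-1.14016,5.58570) → ×s → (-1.15860,5.67606) → (-1.16,5.68)
v6: (0.5,1.5) → rotate → (-0.81380,1.35563) → ×s → (-0.82696,1.37756) → (-0.83,1.38)

Cross-section at z=2.5: (0.50,-1.76) (2.70,-2.31) (6.12,0.11) (3.42,2.43) (-1.16,5.68) (-0.83,1.38)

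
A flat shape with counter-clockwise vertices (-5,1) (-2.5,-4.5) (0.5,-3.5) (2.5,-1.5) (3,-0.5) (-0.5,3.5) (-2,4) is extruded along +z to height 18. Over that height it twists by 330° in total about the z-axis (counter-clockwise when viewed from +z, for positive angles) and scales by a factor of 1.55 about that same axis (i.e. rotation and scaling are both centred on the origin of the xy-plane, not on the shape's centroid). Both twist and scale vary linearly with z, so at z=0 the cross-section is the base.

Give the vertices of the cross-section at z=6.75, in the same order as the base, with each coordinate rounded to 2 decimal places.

t = z/height = 6.75/18 = 0.375
s = 1 + (scale-1)·z/height = 1 + (1.55-1)·6.75/18 = 1.206250
θ = twist·z/height = 330°·6.75/18 = 123.7500° = 2.159845 rad
cos θ = -0.555570, sin θ = 0.831470 (intermediates below are computed at full precision and shown rounded to 5 d.p.)
v1: (-5,1) → rotate → (1.94638,-4.71292) → ×s → (2.34782,-5.68496) → (2.35,-5.68)
v2: (-2.5,-4.5) → rotate → (5.13054,0.42139) → ×s → (6.18871,0.50830) → (6.19,0.51)
v3: (0.5,-3.5) → rotate → (2.63236,2.36023) → ×s → (3.17528,2.84703) → (3.18,2.85)
v4: (2.5,-1.5) → rotate → (-0.14172,2.91203) → ×s → (-0.17095,3.51264) → (-0.17,3.51)
v5: (3,-0.5) → rotate → (-1.25098,2.77219) → ×s → (-1.50899,3.34396) → (-1.51,3.34)
v6: (-0.5,3.5) → rotate → (-2.63236,-2.36023) → ×s → (-3.17528,-2.84703) → (-3.18,-2.85)
v7: (-2,4) → rotate → (-2.21474,-3.88522) → ×s → (-2.67153,-4.68655) → (-2.67,-4.69)

Cross-section at z=6.75: (2.35,-5.68) (6.19,0.51) (3.18,2.85) (-0.17,3.51) (-1.51,3.34) (-3.18,-2.85) (-2.67,-4.69)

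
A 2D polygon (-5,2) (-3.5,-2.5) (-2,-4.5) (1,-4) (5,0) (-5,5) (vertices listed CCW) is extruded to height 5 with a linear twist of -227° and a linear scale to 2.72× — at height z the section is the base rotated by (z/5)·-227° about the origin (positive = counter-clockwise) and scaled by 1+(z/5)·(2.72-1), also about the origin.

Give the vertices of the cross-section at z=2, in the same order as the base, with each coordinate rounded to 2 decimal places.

Cross-section at z=2: (3.49,8.39) (-4.14,5.97) (-7.55,3.48) (-6.77,-1.59) (-0.12,-8.44) (8.56,8.32)

t = z/height = 2/5 = 0.4
s = 1 + (scale-1)·z/height = 1 + (2.72-1)·2/5 = 1.688000
θ = twist·z/height = -227°·2/5 = -90.8000° = -1.584759 rad
cos θ = -0.013962, sin θ = -0.999903 (intermediates below are computed at full precision and shown rounded to 5 d.p.)
v1: (-5,2) → rotate → (2.06962,4.97159) → ×s → (3.49351,8.39204) → (3.49,8.39)
v2: (-3.5,-2.5) → rotate → (-2.45089,3.53456) → ×s → (-4.13710,5.96634) → (-4.14,5.97)
v3: (-2,-4.5) → rotate → (-4.47164,2.06263) → ×s → (-7.54812,3.48173) → (-7.55,3.48)
v4: (1,-4) → rotate → (-4.01357,-0.94405) → ×s → (-6.77491,-1.59356) → (-6.77,-1.59)
v5: (5,0) → rotate → (-0.06981,-4.99951) → ×s → (-0.11784,-8.43918) → (-0.12,-8.44)
v6: (-5,5) → rotate → (5.06932,4.92970) → ×s → (8.55702,8.32134) → (8.56,8.32)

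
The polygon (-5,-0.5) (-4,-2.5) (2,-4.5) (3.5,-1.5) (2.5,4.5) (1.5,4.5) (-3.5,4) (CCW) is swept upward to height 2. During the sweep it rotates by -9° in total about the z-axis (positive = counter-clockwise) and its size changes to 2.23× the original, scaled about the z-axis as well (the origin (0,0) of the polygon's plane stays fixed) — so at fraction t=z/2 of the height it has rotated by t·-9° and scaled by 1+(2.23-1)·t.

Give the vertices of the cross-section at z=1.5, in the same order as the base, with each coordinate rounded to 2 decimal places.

Cross-section at z=1.5: (-9.66,0.18) (-8.20,-3.87) (2.80,-9.04) (6.34,-3.65) (5.79,8.03) (3.88,8.25) (-5.78,8.43)

t = z/height = 1.5/2 = 0.75
s = 1 + (scale-1)·z/height = 1 + (2.23-1)·1.5/2 = 1.922500
θ = twist·z/height = -9°·1.5/2 = -6.7500° = -0.117810 rad
cos θ = 0.993068, sin θ = -0.117537 (intermediates below are computed at full precision and shown rounded to 5 d.p.)
v1: (-5,-0.5) → rotate → (-5.02411,0.09115) → ×s → (-9.65885,0.17524) → (-9.66,0.18)
v2: (-4,-2.5) → rotate → (-4.26612,-2.01252) → ×s → (-8.20161,-3.86907) → (-8.20,-3.87)
v3: (2,-4.5) → rotate → (1.45722,-4.70388) → ×s → (2.80150,-9.04321) → (2.80,-9.04)
v4: (3.5,-1.5) → rotate → (3.29943,-1.90098) → ×s → (6.34316,-3.65464) → (6.34,-3.65)
v5: (2.5,4.5) → rotate → (3.01159,4.17496) → ×s → (5.78978,8.02637) → (5.79,8.03)
v6: (1.5,4.5) → rotate → (2.01852,4.29250) → ×s → (3.88061,8.25234) → (3.88,8.25)
v7: (-3.5,4) → rotate → (-3.00559,4.38365) → ×s → (-5.77825,8.42758) → (-5.78,8.43)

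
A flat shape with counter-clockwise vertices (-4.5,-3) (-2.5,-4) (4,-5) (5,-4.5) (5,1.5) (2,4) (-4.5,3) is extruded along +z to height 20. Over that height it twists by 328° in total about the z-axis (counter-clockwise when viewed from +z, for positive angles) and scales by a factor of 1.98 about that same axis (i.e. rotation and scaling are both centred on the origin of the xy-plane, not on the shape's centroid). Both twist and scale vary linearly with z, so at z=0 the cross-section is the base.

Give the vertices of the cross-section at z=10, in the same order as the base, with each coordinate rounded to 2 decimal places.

Cross-section at z=10: (7.68,2.45) (5.22,4.70) (-3.68,8.80) (-5.31,8.50) (-7.78,-0.09) (-4.51,-4.91) (5.21,-6.14)

t = z/height = 10/20 = 0.5
s = 1 + (scale-1)·z/height = 1 + (1.98-1)·10/20 = 1.490000
θ = twist·z/height = 328°·10/20 = 164.0000° = 2.862340 rad
cos θ = -0.961262, sin θ = 0.275637 (intermediates below are computed at full precision and shown rounded to 5 d.p.)
v1: (-4.5,-3) → rotate → (5.15259,1.64342) → ×s → (7.67736,2.44869) → (7.68,2.45)
v2: (-2.5,-4) → rotate → (3.50570,3.15595) → ×s → (5.22350,4.70237) → (5.22,4.70)
v3: (4,-5) → rotate → (-2.46686,5.90886) → ×s → (-3.67562,8.80420) → (-3.68,8.80)
v4: (5,-4.5) → rotate → (-3.56594,5.70386) → ×s → (-5.31325,8.49876) → (-5.31,8.50)
v5: (5,1.5) → rotate → (-5.21976,-0.06371) → ×s → (-7.77745,-0.09492) → (-7.78,-0.09)
v6: (2,4) → rotate → (-3.02507,-3.29377) → ×s → (-4.50736,-4.90772) → (-4.51,-4.91)
v7: (-4.5,3) → rotate → (3.49877,-4.12415) → ×s → (5.21316,-6.14499) → (5.21,-6.14)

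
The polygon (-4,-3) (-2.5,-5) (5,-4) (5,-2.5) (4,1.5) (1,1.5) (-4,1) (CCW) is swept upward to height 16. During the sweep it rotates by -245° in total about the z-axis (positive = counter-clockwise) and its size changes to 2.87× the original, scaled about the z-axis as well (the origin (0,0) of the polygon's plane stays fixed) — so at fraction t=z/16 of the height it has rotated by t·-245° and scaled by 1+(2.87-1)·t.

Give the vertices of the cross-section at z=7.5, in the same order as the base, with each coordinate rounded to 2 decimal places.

t = z/height = 7.5/16 = 0.46875
s = 1 + (scale-1)·z/height = 1 + (2.87-1)·7.5/16 = 1.876563
θ = twist·z/height = -245°·7.5/16 = -114.8438° = -2.004402 rad
cos θ = -0.420145, sin θ = -0.907457 (intermediates below are computed at full precision and shown rounded to 5 d.p.)
v1: (-4,-3) → rotate → (-1.04179,4.89026) → ×s → (-1.95498,9.17688) → (-1.95,9.18)
v2: (-2.5,-5) → rotate → (-3.48692,4.36937) → ×s → (-6.54343,8.19939) → (-6.54,8.20)
v3: (5,-4) → rotate → (-5.73055,-2.85670) → ×s → (-10.75374,-5.36078) → (-10.75,-5.36)
v4: (5,-2.5) → rotate → (-4.36937,-3.48692) → ×s → (-8.19939,-6.54343) → (-8.20,-6.54)
v5: (4,1.5) → rotate → (-0.31940,-4.26005) → ×s → (-0.59936,-7.99424) → (-0.60,-7.99)
v6: (1,1.5) → rotate → (0.94104,-1.53767) → ×s → (1.76592,-2.88554) → (1.77,-2.89)
v7: (-4,1) → rotate → (2.58804,3.20968) → ×s → (4.85661,6.02317) → (4.86,6.02)

Cross-section at z=7.5: (-1.95,9.18) (-6.54,8.20) (-10.75,-5.36) (-8.20,-6.54) (-0.60,-7.99) (1.77,-2.89) (4.86,6.02)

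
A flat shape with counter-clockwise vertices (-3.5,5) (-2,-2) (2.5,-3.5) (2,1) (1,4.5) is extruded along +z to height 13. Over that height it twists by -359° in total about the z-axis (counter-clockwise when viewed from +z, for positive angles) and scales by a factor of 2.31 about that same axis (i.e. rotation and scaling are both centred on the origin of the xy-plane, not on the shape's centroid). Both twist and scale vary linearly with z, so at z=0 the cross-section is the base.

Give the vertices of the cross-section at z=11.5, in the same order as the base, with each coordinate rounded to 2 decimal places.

Cross-section at z=11.5: (-12.86,2.87) (-0.27,-6.10) (9.08,-1.94) (1.73,4.51) (-4.96,8.63)

t = z/height = 11.5/13 = 0.884615
s = 1 + (scale-1)·z/height = 1 + (2.31-1)·11.5/13 = 2.158846
θ = twist·z/height = -359°·11.5/13 = -317.5769° = -5.542763 rad
cos θ = 0.738184, sin θ = 0.674600 (intermediates below are computed at full precision and shown rounded to 5 d.p.)
v1: (-3.5,5) → rotate → (-5.95664,1.32982) → ×s → (-12.85947,2.87088) → (-12.86,2.87)
v2: (-2,-2) → rotate → (-0.12717,-2.82557) → ×s → (-0.27454,-6.09996) → (-0.27,-6.10)
v3: (2.5,-3.5) → rotate → (4.20656,-0.89714) → ×s → (9.08131,-1.93679) → (9.08,-1.94)
v4: (2,1) → rotate → (0.80177,2.08738) → ×s → (1.73089,4.50634) → (1.73,4.51)
v5: (1,4.5) → rotate → (-2.29752,3.99643) → ×s → (-4.95998,8.62767) → (-4.96,8.63)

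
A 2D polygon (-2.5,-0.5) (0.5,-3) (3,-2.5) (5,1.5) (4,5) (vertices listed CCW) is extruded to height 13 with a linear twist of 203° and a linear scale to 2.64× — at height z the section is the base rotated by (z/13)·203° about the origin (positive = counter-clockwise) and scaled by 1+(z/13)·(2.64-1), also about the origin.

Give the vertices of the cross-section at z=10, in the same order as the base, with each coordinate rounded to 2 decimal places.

t = z/height = 10/13 = 0.769231
s = 1 + (scale-1)·z/height = 1 + (2.64-1)·10/13 = 2.261538
θ = twist·z/height = 203°·10/13 = 156.1538° = 2.725399 rad
cos θ = -0.914634, sin θ = 0.404282 (intermediates below are computed at full precision and shown rounded to 5 d.p.)
v1: (-2.5,-0.5) → rotate → (2.48873,-0.55339) → ×s → (5.62835,-1.25151) → (5.63,-1.25)
v2: (0.5,-3) → rotate → (0.75553,2.94604) → ×s → (1.70866,6.66259) → (1.71,6.66)
v3: (3,-2.5) → rotate → (-1.73320,3.49943) → ×s → (-3.91969,7.91410) → (-3.92,7.91)
v4: (5,1.5) → rotate → (-5.17959,0.64946) → ×s → (-11.71385,1.46878) → (-11.71,1.47)
v5: (4,5) → rotate → (-5.67995,-2.95604) → ×s → (-12.84542,-6.68520) → (-12.85,-6.69)

Cross-section at z=10: (5.63,-1.25) (1.71,6.66) (-3.92,7.91) (-11.71,1.47) (-12.85,-6.69)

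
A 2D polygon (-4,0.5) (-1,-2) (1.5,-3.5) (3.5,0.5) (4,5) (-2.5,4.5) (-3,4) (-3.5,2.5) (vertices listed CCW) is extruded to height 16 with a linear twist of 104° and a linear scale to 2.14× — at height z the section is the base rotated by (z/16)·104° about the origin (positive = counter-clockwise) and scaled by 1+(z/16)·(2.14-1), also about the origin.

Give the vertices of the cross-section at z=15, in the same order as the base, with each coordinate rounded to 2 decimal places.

t = z/height = 15/16 = 0.9375
s = 1 + (scale-1)·z/height = 1 + (2.14-1)·15/16 = 2.068750
θ = twist·z/height = 104°·15/16 = 97.5000° = 1.701696 rad
cos θ = -0.130526, sin θ = 0.991445 (intermediates below are computed at full precision and shown rounded to 5 d.p.)
v1: (-4,0.5) → rotate → (0.02638,-4.03104) → ×s → (0.05458,-8.33922) → (0.05,-8.34)
v2: (-1,-2) → rotate → (2.11342,-0.73039) → ×s → (4.37213,-1.51100) → (4.37,-1.51)
v3: (1.5,-3.5) → rotate → (3.27427,1.94401) → ×s → (6.77364,4.02167) → (6.77,4.02)
v4: (3.5,0.5) → rotate → (-0.95256,3.40479) → ×s → (-1.97062,7.04367) → (-1.97,7.04)
v5: (4,5) → rotate → (-5.47933,3.31315) → ×s → (-11.33536,6.85408) → (-11.34,6.85)
v6: (-2.5,4.5) → rotate → (-4.13519,-3.06598) → ×s → (-8.55467,-6.34275) → (-8.55,-6.34)
v7: (-3,4) → rotate → (-3.57420,-3.49644) → ×s → (-7.39413,-7.23326) → (-7.39,-7.23)
v8: (-3.5,2.5) → rotate → (-2.02177,-3.79637) → ×s → (-4.18254,-7.85375) → (-4.18,-7.85)

Cross-section at z=15: (0.05,-8.34) (4.37,-1.51) (6.77,4.02) (-1.97,7.04) (-11.34,6.85) (-8.55,-6.34) (-7.39,-7.23) (-4.18,-7.85)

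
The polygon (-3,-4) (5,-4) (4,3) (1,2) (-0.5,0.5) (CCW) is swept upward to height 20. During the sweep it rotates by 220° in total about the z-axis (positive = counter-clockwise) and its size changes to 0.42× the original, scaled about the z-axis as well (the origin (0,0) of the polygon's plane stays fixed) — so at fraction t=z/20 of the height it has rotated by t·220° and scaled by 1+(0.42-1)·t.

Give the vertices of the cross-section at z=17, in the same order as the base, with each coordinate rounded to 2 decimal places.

t = z/height = 17/20 = 0.85
s = 1 + (scale-1)·z/height = 1 + (0.42-1)·17/20 = 0.507000
θ = twist·z/height = 220°·17/20 = 187.0000° = 3.263766 rad
cos θ = -0.992546, sin θ = -0.121869 (intermediates below are computed at full precision and shown rounded to 5 d.p.)
v1: (-3,-4) → rotate → (2.49016,4.33579) → ×s → (1.26251,2.19825) → (1.26,2.20)
v2: (5,-4) → rotate → (-5.45021,3.36084) → ×s → (-2.76326,1.70394) → (-2.76,1.70)
v3: (4,3) → rotate → (-3.60458,-3.46512) → ×s → (-1.82752,-1.75681) → (-1.83,-1.76)
v4: (1,2) → rotate → (-0.74881,-2.10696) → ×s → (-0.37965,-1.06823) → (-0.38,-1.07)
v5: (-0.5,0.5) → rotate → (0.55721,-0.43534) → ×s → (0.28250,-0.22072) → (0.28,-0.22)

Cross-section at z=17: (1.26,2.20) (-2.76,1.70) (-1.83,-1.76) (-0.38,-1.07) (0.28,-0.22)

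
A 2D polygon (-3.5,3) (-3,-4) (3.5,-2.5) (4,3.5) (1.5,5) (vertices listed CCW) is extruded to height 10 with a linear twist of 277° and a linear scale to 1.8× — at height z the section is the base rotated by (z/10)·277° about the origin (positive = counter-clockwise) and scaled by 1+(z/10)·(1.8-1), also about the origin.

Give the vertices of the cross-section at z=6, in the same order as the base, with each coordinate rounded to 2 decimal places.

Cross-section at z=6: (3.97,-5.55) (5.72,4.69) (-4.15,4.83) (-6.98,-3.62) (-3.92,-6.66)

t = z/height = 6/10 = 0.6
s = 1 + (scale-1)·z/height = 1 + (1.8-1)·6/10 = 1.480000
θ = twist·z/height = 277°·6/10 = 166.2000° = 2.900737 rad
cos θ = -0.971134, sin θ = 0.238533 (intermediates below are computed at full precision and shown rounded to 5 d.p.)
v1: (-3.5,3) → rotate → (2.68337,-3.74827) → ×s → (3.97139,-5.54744) → (3.97,-5.55)
v2: (-3,-4) → rotate → (3.86754,3.16894) → ×s → (5.72395,4.69003) → (5.72,4.69)
v3: (3.5,-2.5) → rotate → (-2.80264,3.26270) → ×s → (-4.14790,4.82880) → (-4.15,4.83)
v4: (4,3.5) → rotate → (-4.71940,-2.44484) → ×s → (-6.98472,-3.61836) → (-6.98,-3.62)
v5: (1.5,5) → rotate → (-2.64937,-4.49787) → ×s → (-3.92107,-6.65685) → (-3.92,-6.66)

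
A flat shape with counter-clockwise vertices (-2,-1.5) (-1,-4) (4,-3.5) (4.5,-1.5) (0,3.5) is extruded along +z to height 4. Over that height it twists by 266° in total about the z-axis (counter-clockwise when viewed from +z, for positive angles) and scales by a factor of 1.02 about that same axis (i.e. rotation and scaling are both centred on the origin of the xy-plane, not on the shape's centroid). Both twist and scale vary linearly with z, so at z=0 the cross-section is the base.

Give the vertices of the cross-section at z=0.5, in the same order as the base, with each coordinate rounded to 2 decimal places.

t = z/height = 0.5/4 = 0.125
s = 1 + (scale-1)·z/height = 1 + (1.02-1)·0.5/4 = 1.002500
θ = twist·z/height = 266°·0.5/4 = 33.2500° = 0.580322 rad
cos θ = 0.836286, sin θ = 0.548293 (intermediates below are computed at full precision and shown rounded to 5 d.p.)
v1: (-2,-1.5) → rotate → (-0.85013,-2.35102) → ×s → (-0.85226,-2.35689) → (-0.85,-2.36)
v2: (-1,-4) → rotate → (1.35689,-3.89344) → ×s → (1.36028,-3.90317) → (1.36,-3.90)
v3: (4,-3.5) → rotate → (5.26417,-0.73383) → ×s → (5.27733,-0.73566) → (5.28,-0.74)
v4: (4.5,-1.5) → rotate → (4.58573,1.21289) → ×s → (4.59719,1.21592) → (4.60,1.22)
v5: (0,3.5) → rotate → (-1.91903,2.92700) → ×s → (-1.92382,2.93432) → (-1.92,2.93)

Cross-section at z=0.5: (-0.85,-2.36) (1.36,-3.90) (5.28,-0.74) (4.60,1.22) (-1.92,2.93)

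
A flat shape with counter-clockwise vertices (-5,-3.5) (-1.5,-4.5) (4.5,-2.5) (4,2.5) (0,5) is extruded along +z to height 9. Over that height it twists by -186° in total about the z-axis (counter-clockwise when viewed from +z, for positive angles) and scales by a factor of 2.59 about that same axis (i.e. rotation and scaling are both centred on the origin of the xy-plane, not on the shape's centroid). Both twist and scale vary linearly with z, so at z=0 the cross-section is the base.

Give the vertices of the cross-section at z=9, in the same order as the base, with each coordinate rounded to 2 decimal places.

t = z/height = 9/9 = 1
s = 1 + (scale-1)·z/height = 1 + (2.59-1)·9/9 = 2.590000
θ = twist·z/height = -186°·9/9 = -186.0000° = -3.246312 rad
cos θ = -0.994522, sin θ = 0.104528 (intermediates below are computed at full precision and shown rounded to 5 d.p.)
v1: (-5,-3.5) → rotate → (5.33846,2.95818) → ×s → (13.82661,7.66170) → (13.83,7.66)
v2: (-1.5,-4.5) → rotate → (1.96216,4.31856) → ×s → (5.08200,11.18506) → (5.08,11.19)
v3: (4.5,-2.5) → rotate → (-4.21403,2.95668) → ×s → (-10.91433,7.65781) → (-10.91,7.66)
v4: (4,2.5) → rotate → (-4.23941,-2.06819) → ×s → (-10.98007,-5.35661) → (-10.98,-5.36)
v5: (0,5) → rotate → (-0.52264,-4.97261) → ×s → (-1.35364,-12.87906) → (-1.35,-12.88)

Cross-section at z=9: (13.83,7.66) (5.08,11.19) (-10.91,7.66) (-10.98,-5.36) (-1.35,-12.88)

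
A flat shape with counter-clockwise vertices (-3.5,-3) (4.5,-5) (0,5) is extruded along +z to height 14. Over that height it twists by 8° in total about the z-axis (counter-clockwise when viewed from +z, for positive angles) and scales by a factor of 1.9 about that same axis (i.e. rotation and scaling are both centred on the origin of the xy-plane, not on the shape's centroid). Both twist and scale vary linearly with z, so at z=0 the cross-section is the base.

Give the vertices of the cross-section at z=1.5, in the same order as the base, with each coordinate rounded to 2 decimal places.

t = z/height = 1.5/14 = 0.107143
s = 1 + (scale-1)·z/height = 1 + (1.9-1)·1.5/14 = 1.096429
θ = twist·z/height = 8°·1.5/14 = 0.8571° = 0.014960 rad
cos θ = 0.999888, sin θ = 0.014959 (intermediates below are computed at full precision and shown rounded to 5 d.p.)
v1: (-3.5,-3) → rotate → (-3.45473,-3.05202) → ×s → (-3.78786,-3.34632) → (-3.79,-3.35)
v2: (4.5,-5) → rotate → (4.57429,-4.93212) → ×s → (5.01539,-5.40772) → (5.02,-5.41)
v3: (0,5) → rotate → (-0.07480,4.99944) → ×s → (-0.08201,5.48153) → (-0.08,5.48)

Cross-section at z=1.5: (-3.79,-3.35) (5.02,-5.41) (-0.08,5.48)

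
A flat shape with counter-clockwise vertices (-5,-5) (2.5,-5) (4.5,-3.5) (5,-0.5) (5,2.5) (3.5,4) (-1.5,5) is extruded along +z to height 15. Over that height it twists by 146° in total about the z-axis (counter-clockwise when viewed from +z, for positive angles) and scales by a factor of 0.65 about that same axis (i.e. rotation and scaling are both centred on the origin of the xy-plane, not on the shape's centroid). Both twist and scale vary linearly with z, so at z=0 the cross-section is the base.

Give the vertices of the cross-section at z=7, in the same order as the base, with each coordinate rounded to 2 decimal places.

t = z/height = 7/15 = 0.466667
s = 1 + (scale-1)·z/height = 1 + (0.65-1)·7/15 = 0.836667
θ = twist·z/height = 146°·7/15 = 68.1333° = 1.189151 rad
cos θ = 0.372448, sin θ = 0.928053 (intermediates below are computed at full precision and shown rounded to 5 d.p.)
v1: (-5,-5) → rotate → (2.77803,-6.50251) → ×s → (2.32428,-5.44043) → (2.32,-5.44)
v2: (2.5,-5) → rotate → (5.57139,0.45789) → ×s → (4.66139,0.38310) → (4.66,0.38)
v3: (4.5,-3.5) → rotate → (4.92420,2.87267) → ×s → (4.11992,2.40347) → (4.12,2.40)
v4: (5,-0.5) → rotate → (2.32627,4.45404) → ×s → (1.94631,3.72655) → (1.95,3.73)
v5: (5,2.5) → rotate → (-0.45789,5.57139) → ×s → (-0.38310,4.66139) → (-0.38,4.66)
v6: (3.5,4) → rotate → (-2.40864,4.73798) → ×s → (-2.01523,3.96411) → (-2.02,3.96)
v7: (-1.5,5) → rotate → (-5.19894,0.47016) → ×s → (-4.34978,0.39337) → (-4.35,0.39)

Cross-section at z=7: (2.32,-5.44) (4.66,0.38) (4.12,2.40) (1.95,3.73) (-0.38,4.66) (-2.02,3.96) (-4.35,0.39)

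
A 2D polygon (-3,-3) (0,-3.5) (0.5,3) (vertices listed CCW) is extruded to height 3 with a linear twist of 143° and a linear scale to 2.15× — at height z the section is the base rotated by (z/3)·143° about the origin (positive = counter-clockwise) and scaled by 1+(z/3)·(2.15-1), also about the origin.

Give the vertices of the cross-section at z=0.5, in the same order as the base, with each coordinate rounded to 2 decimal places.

Cross-section at z=0.5: (-1.83,-4.71) (1.69,-3.82) (-0.90,3.51)

t = z/height = 0.5/3 = 0.166667
s = 1 + (scale-1)·z/height = 1 + (2.15-1)·0.5/3 = 1.191667
θ = twist·z/height = 143°·0.5/3 = 23.8333° = 0.415970 rad
cos θ = 0.914725, sin θ = 0.404078 (intermediates below are computed at full precision and shown rounded to 5 d.p.)
v1: (-3,-3) → rotate → (-1.53194,-3.95641) → ×s → (-1.82556,-4.71472) → (-1.83,-4.71)
v2: (0,-3.5) → rotate → (1.41427,-3.20154) → ×s → (1.68534,-3.81516) → (1.69,-3.82)
v3: (0.5,3) → rotate → (-0.75487,2.94621) → ×s → (-0.89955,3.51090) → (-0.90,3.51)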